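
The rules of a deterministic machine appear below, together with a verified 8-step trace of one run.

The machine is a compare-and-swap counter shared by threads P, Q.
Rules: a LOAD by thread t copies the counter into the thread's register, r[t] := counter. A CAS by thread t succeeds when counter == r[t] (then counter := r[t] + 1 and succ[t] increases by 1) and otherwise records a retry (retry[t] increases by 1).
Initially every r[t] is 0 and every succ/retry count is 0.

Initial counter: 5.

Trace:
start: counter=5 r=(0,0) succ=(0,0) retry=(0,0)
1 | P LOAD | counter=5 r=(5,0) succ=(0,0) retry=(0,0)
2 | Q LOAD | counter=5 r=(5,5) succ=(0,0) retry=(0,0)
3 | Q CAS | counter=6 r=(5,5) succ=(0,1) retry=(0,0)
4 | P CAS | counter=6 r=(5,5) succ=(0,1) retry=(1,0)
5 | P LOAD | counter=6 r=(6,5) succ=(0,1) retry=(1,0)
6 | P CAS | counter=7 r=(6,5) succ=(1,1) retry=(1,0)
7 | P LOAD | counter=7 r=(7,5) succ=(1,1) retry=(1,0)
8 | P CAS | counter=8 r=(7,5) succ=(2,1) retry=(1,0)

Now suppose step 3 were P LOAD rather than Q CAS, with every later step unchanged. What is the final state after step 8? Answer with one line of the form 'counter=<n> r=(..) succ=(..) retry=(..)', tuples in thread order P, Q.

(re-executing from step 3 with the substitution; state before step 3: counter=5 r=(5,5) succ=(0,0) retry=(0,0))
3 | P LOAD | counter=5 r=(5,5) succ=(0,0) retry=(0,0)
4 | P CAS | counter=6 r=(5,5) succ=(1,0) retry=(0,0)
5 | P LOAD | counter=6 r=(6,5) succ=(1,0) retry=(0,0)
6 | P CAS | counter=7 r=(6,5) succ=(2,0) retry=(0,0)
7 | P LOAD | counter=7 r=(7,5) succ=(2,0) retry=(0,0)
8 | P CAS | counter=8 r=(7,5) succ=(3,0) retry=(0,0)

counter=8 r=(7,5) succ=(3,0) retry=(0,0)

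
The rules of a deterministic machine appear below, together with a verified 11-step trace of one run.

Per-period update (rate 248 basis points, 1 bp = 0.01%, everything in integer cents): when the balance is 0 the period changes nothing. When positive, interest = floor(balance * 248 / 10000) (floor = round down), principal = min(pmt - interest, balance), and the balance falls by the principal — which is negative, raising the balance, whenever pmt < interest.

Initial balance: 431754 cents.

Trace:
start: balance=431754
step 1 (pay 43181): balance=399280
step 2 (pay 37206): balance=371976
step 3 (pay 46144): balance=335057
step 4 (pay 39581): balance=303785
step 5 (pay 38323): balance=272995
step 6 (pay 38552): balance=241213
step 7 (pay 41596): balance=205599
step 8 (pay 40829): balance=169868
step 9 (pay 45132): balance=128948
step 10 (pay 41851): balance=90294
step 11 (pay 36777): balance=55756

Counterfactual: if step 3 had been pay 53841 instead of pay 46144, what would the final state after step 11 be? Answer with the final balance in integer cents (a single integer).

(re-executing from step 3 with the substitution; state before step 3: balance=371976)
step 3 (pay 53841): balance=327360
step 4 (pay 39581): balance=295897
step 5 (pay 38323): balance=264912
step 6 (pay 38552): balance=232929
step 7 (pay 41596): balance=197109
step 8 (pay 40829): balance=161168
step 9 (pay 45132): balance=120032
step 10 (pay 41851): balance=81157
step 11 (pay 36777): balance=46392

46392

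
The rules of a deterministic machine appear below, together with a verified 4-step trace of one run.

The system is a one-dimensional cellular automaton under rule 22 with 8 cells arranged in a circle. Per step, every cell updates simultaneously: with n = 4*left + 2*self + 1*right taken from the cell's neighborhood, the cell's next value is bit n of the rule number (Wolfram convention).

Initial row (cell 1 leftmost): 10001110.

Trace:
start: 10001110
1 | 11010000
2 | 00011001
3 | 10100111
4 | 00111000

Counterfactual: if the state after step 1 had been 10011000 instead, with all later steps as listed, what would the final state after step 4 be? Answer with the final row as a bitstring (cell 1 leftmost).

00100010

state after step 1 := 10011000
2 | 11100101
3 | 00011100
4 | 00100010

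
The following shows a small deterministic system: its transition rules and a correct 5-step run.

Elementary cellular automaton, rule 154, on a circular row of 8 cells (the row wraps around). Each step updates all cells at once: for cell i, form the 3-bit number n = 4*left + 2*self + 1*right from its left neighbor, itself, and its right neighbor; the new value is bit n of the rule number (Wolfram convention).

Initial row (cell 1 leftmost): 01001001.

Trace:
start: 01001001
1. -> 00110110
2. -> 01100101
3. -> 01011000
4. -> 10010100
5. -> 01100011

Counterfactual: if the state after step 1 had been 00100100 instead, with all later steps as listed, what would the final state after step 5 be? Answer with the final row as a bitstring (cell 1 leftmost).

01000010

state after step 1 := 00100100
2. -> 01011010
3. -> 10010001
4. -> 01101011
5. -> 01000010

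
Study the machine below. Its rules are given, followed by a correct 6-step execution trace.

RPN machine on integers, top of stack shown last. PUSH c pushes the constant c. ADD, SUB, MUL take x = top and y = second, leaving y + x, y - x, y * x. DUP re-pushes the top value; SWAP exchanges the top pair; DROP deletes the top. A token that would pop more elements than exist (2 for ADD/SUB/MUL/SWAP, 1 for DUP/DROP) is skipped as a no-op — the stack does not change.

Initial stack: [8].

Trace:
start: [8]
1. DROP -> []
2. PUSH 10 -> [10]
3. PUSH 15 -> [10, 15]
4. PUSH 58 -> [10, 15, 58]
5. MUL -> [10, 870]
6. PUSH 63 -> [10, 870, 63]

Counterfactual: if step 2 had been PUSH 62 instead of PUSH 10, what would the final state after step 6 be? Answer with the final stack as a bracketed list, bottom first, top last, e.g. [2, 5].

[62, 870, 63]

(re-executing from step 2 with the substitution; state before step 2: [])
2. PUSH 62 -> [62]
3. PUSH 15 -> [62, 15]
4. PUSH 58 -> [62, 15, 58]
5. MUL -> [62, 870]
6. PUSH 63 -> [62, 870, 63]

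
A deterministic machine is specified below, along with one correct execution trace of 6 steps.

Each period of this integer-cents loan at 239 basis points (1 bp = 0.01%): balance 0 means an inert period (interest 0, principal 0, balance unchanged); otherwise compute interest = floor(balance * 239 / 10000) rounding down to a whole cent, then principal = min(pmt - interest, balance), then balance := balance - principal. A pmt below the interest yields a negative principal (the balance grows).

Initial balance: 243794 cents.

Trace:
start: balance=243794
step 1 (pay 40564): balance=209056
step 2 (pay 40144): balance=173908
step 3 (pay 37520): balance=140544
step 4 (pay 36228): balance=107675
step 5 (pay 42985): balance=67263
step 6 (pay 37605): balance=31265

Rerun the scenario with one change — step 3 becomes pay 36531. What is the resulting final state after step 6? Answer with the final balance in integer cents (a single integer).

(re-executing from step 3 with the substitution; state before step 3: balance=173908)
step 3 (pay 36531): balance=141533
step 4 (pay 36228): balance=108687
step 5 (pay 42985): balance=68299
step 6 (pay 37605): balance=32326

32326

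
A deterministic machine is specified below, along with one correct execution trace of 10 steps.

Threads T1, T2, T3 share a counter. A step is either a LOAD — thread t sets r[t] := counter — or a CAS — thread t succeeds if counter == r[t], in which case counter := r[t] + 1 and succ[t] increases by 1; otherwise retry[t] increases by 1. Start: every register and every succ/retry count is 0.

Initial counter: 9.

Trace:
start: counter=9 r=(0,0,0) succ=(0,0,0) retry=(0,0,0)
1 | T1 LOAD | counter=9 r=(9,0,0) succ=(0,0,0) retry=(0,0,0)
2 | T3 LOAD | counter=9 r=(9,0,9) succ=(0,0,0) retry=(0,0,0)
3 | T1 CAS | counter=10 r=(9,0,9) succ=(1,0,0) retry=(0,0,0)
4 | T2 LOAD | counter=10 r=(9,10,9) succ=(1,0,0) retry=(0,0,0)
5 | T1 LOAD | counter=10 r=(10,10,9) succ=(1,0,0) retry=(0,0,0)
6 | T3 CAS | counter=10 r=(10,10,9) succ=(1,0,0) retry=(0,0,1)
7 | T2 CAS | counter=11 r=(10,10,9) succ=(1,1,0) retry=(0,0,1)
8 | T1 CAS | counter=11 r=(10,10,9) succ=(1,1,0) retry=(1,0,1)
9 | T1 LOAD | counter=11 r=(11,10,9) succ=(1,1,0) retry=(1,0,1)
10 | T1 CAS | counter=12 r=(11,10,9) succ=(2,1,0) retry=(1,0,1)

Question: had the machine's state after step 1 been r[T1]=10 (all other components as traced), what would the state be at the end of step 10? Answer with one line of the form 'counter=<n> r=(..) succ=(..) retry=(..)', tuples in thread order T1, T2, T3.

state after step 1 := counter=9 r=(10,0,0) succ=(0,0,0) retry=(0,0,0)
2 | T3 LOAD | counter=9 r=(10,0,9) succ=(0,0,0) retry=(0,0,0)
3 | T1 CAS | counter=9 r=(10,0,9) succ=(0,0,0) retry=(1,0,0)
4 | T2 LOAD | counter=9 r=(10,9,9) succ=(0,0,0) retry=(1,0,0)
5 | T1 LOAD | counter=9 r=(9,9,9) succ=(0,0,0) retry=(1,0,0)
6 | T3 CAS | counter=10 r=(9,9,9) succ=(0,0,1) retry=(1,0,0)
7 | T2 CAS | counter=10 r=(9,9,9) succ=(0,0,1) retry=(1,1,0)
8 | T1 CAS | counter=10 r=(9,9,9) succ=(0,0,1) retry=(2,1,0)
9 | T1 LOAD | counter=10 r=(10,9,9) succ=(0,0,1) retry=(2,1,0)
10 | T1 CAS | counter=11 r=(10,9,9) succ=(1,0,1) retry=(2,1,0)

counter=11 r=(10,9,9) succ=(1,0,1) retry=(2,1,0)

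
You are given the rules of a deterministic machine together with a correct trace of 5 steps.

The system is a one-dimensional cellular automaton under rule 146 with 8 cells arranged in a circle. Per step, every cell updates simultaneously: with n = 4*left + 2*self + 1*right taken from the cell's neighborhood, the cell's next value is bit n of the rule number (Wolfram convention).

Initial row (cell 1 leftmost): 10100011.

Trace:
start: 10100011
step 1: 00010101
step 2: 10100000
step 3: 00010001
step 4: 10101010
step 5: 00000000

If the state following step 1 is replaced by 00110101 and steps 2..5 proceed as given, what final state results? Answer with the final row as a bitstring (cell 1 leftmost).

state after step 1 := 00110101
step 2: 11000000
step 3: 00100001
step 4: 11010010
step 5: 00001100

00001100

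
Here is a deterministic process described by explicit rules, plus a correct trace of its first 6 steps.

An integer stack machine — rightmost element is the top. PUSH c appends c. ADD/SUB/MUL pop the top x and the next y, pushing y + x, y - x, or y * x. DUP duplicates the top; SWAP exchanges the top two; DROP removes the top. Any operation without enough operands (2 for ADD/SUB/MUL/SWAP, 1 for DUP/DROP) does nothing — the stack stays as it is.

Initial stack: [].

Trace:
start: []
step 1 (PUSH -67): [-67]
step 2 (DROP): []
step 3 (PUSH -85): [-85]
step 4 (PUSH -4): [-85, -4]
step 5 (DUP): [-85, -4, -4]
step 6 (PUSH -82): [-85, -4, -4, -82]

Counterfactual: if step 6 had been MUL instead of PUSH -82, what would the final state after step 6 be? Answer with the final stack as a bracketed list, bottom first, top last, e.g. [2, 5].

(re-executing from step 6 with the substitution; state before step 6: [-85, -4, -4])
step 6 (MUL): [-85, 16]

[-85, 16]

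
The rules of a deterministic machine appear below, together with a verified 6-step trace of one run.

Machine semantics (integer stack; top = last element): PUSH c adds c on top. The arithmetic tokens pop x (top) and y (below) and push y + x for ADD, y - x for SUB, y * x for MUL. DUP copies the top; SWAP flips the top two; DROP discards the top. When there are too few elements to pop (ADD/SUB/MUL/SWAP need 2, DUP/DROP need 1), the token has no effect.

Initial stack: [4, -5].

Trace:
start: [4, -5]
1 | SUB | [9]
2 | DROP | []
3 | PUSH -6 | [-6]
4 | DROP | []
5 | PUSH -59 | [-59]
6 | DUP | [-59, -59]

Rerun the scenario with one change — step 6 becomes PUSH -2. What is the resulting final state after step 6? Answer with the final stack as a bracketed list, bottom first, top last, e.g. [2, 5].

[-59, -2]

(re-executing from step 6 with the substitution; state before step 6: [-59])
6 | PUSH -2 | [-59, -2]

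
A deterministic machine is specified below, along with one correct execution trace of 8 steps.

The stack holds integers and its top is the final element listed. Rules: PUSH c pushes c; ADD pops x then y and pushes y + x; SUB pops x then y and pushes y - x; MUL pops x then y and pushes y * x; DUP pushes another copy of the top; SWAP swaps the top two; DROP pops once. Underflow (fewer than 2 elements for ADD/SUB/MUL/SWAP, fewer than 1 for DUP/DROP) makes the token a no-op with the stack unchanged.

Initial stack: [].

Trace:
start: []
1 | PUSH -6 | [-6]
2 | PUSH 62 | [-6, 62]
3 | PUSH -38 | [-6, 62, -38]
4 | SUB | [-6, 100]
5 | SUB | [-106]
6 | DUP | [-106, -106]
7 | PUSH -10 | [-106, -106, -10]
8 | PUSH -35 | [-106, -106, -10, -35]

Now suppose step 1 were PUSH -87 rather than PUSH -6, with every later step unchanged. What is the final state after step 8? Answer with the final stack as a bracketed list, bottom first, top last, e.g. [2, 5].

(re-executing from step 1 with the substitution; state before step 1: [])
1 | PUSH -87 | [-87]
2 | PUSH 62 | [-87, 62]
3 | PUSH -38 | [-87, 62, -38]
4 | SUB | [-87, 100]
5 | SUB | [-187]
6 | DUP | [-187, -187]
7 | PUSH -10 | [-187, -187, -10]
8 | PUSH -35 | [-187, -187, -10, -35]

[-187, -187, -10, -35]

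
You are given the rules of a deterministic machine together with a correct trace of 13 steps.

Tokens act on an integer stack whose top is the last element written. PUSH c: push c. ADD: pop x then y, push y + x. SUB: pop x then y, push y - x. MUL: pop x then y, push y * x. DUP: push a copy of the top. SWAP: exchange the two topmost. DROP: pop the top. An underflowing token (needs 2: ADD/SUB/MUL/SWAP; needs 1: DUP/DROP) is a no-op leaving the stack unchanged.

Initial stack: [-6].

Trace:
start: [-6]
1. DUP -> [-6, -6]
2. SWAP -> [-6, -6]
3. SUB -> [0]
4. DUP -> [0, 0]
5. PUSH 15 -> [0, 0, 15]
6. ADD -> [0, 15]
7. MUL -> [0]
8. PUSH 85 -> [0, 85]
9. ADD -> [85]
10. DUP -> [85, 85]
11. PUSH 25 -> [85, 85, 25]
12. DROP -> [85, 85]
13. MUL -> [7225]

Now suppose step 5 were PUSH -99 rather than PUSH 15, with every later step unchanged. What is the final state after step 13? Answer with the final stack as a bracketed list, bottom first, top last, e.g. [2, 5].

[7225]

(re-executing from step 5 with the substitution; state before step 5: [0, 0])
5. PUSH -99 -> [0, 0, -99]
6. ADD -> [0, -99]
7. MUL -> [0]
8. PUSH 85 -> [0, 85]
9. ADD -> [85]
10. DUP -> [85, 85]
11. PUSH 25 -> [85, 85, 25]
12. DROP -> [85, 85]
13. MUL -> [7225]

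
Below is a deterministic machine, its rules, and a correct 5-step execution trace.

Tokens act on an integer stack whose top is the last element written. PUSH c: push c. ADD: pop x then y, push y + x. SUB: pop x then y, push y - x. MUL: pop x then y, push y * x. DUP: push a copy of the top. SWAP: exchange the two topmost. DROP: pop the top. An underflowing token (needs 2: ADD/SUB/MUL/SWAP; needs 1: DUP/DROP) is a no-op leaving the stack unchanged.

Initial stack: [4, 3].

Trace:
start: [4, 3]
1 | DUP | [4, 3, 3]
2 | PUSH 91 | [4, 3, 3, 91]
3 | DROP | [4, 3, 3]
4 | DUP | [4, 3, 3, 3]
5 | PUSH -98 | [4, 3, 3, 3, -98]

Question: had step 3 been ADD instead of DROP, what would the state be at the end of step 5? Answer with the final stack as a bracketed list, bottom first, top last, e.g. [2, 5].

[4, 3, 94, 94, -98]

(re-executing from step 3 with the substitution; state before step 3: [4, 3, 3, 91])
3 | ADD | [4, 3, 94]
4 | DUP | [4, 3, 94, 94]
5 | PUSH -98 | [4, 3, 94, 94, -98]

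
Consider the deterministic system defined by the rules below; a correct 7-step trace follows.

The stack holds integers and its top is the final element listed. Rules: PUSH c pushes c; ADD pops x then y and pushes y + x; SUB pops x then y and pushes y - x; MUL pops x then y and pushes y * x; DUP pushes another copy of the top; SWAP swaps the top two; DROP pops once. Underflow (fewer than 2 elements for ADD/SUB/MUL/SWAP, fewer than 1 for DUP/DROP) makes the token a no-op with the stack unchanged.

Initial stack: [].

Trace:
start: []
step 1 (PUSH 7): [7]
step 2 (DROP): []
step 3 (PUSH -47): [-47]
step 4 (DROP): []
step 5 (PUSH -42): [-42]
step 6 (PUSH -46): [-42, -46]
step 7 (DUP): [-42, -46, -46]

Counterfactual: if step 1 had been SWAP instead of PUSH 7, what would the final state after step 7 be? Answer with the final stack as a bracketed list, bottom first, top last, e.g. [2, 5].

(re-executing from step 1 with the substitution; state before step 1: [])
step 1 (SWAP): []
step 2 (DROP): []
step 3 (PUSH -47): [-47]
step 4 (DROP): []
step 5 (PUSH -42): [-42]
step 6 (PUSH -46): [-42, -46]
step 7 (DUP): [-42, -46, -46]

[-42, -46, -46]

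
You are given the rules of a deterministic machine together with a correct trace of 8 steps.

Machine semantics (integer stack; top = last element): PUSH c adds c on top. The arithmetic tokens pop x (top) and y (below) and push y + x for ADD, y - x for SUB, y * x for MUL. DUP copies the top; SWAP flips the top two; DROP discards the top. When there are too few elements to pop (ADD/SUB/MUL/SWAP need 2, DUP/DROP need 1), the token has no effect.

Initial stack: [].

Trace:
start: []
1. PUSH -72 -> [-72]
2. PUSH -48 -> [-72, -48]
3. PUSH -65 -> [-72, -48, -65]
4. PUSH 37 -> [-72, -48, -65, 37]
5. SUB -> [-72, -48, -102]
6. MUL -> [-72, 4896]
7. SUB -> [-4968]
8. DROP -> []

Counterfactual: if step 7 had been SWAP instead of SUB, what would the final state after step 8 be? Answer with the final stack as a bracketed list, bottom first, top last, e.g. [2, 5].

(re-executing from step 7 with the substitution; state before step 7: [-72, 4896])
7. SWAP -> [4896, -72]
8. DROP -> [4896]

[4896]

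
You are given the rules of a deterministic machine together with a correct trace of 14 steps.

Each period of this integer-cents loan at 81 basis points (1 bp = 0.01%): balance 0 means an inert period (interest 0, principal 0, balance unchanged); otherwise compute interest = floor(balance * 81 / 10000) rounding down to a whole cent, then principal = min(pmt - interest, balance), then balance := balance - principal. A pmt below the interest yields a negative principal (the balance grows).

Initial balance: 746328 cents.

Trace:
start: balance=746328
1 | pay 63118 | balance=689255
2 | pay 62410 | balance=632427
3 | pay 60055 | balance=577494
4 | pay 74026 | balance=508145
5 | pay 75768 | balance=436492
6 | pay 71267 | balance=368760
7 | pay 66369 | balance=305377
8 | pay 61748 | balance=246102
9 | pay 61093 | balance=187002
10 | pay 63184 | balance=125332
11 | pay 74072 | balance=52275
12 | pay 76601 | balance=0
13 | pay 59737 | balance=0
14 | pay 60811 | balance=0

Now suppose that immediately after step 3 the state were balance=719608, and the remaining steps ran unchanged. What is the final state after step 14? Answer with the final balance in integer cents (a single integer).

9978

state after step 3 := balance=719608
4 | pay 74026 | balance=651410
5 | pay 75768 | balance=580918
6 | pay 71267 | balance=514356
7 | pay 66369 | balance=452153
8 | pay 61748 | balance=394067
9 | pay 61093 | balance=336165
10 | pay 63184 | balance=275703
11 | pay 74072 | balance=203864
12 | pay 76601 | balance=128914
13 | pay 59737 | balance=70221
14 | pay 60811 | balance=9978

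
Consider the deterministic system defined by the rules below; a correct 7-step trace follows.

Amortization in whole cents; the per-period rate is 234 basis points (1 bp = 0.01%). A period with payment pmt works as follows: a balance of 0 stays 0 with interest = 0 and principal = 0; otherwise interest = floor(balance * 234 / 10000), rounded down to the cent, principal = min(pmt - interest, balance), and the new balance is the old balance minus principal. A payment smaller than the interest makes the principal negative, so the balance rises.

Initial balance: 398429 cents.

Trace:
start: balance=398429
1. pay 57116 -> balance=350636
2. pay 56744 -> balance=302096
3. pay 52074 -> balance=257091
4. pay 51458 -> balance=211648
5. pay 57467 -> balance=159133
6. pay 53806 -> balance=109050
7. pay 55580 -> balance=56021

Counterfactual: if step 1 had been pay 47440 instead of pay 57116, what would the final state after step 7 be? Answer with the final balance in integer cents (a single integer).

(re-executing from step 1 with the substitution; state before step 1: balance=398429)
1. pay 47440 -> balance=360312
2. pay 56744 -> balance=311999
3. pay 52074 -> balance=267225
4. pay 51458 -> balance=222020
5. pay 57467 -> balance=169748
6. pay 53806 -> balance=119914
7. pay 55580 -> balance=67139

67139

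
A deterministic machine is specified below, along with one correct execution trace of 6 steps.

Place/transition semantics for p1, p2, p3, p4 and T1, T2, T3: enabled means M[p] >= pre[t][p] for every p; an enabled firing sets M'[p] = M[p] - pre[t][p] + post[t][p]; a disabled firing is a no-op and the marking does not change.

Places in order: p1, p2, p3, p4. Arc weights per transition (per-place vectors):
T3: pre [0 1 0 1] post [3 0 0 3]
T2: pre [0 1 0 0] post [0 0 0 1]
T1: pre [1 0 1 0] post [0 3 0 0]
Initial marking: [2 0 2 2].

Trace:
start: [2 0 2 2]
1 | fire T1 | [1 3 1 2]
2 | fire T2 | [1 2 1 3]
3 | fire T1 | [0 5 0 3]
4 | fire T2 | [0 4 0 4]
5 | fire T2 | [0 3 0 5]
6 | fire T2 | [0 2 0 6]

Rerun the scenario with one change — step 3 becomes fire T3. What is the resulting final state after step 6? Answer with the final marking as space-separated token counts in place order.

4 0 1 6

(re-executing from step 3 with the substitution; state before step 3: [1 2 1 3])
3 | fire T3 | [4 1 1 5]
4 | fire T2 | [4 0 1 6]
5 | fire T2 | [4 0 1 6]
6 | fire T2 | [4 0 1 6]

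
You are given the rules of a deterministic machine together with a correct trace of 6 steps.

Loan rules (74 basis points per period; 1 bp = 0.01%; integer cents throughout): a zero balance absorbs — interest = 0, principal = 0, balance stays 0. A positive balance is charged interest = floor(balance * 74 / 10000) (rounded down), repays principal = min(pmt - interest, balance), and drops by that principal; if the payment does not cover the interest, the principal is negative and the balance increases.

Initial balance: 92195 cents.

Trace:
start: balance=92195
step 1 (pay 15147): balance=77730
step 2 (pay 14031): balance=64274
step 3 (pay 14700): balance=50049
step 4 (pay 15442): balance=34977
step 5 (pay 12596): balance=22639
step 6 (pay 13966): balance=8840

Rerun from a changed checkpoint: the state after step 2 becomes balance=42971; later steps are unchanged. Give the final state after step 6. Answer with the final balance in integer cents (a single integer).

state after step 2 := balance=42971
step 3 (pay 14700): balance=28588
step 4 (pay 15442): balance=13357
step 5 (pay 12596): balance=859
step 6 (pay 13966): balance=0

0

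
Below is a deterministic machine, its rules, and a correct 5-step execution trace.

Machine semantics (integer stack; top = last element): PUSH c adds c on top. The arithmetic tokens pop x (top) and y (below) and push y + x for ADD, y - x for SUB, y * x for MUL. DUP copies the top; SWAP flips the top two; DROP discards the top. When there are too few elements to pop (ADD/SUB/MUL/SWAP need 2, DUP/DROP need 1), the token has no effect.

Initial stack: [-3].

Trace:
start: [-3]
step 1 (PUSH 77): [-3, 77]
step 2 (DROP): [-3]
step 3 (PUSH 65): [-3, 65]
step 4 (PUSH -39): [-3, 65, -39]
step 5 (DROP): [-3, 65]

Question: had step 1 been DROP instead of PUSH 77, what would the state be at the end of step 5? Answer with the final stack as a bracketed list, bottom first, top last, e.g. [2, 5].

[65]

(re-executing from step 1 with the substitution; state before step 1: [-3])
step 1 (DROP): []
step 2 (DROP): []
step 3 (PUSH 65): [65]
step 4 (PUSH -39): [65, -39]
step 5 (DROP): [65]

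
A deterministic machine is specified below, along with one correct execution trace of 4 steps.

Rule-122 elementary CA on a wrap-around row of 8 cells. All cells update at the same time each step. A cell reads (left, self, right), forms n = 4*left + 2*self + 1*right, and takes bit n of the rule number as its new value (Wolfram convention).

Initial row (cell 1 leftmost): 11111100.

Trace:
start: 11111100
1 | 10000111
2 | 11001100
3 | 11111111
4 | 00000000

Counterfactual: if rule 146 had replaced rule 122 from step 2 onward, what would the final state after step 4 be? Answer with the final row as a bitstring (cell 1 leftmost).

01001000

(re-executing steps 2..4 under rule 146; state before step 2: 10000111)
2 | 01001011
3 | 00110000
4 | 01001000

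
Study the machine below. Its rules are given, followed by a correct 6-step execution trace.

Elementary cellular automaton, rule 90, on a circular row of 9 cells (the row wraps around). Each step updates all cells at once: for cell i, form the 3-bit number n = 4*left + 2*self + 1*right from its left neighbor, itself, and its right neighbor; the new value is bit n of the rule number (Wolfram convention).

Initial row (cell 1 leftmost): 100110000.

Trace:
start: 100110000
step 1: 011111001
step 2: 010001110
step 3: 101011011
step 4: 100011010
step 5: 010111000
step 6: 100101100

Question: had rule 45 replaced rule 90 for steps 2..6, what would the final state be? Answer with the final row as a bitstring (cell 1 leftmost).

100011111

(re-executing steps 2..6 under rule 45; state before step 2: 011111001)
step 2: 110000001
step 3: 000111101
step 4: 010100011
step 5: 111101010
step 6: 100011111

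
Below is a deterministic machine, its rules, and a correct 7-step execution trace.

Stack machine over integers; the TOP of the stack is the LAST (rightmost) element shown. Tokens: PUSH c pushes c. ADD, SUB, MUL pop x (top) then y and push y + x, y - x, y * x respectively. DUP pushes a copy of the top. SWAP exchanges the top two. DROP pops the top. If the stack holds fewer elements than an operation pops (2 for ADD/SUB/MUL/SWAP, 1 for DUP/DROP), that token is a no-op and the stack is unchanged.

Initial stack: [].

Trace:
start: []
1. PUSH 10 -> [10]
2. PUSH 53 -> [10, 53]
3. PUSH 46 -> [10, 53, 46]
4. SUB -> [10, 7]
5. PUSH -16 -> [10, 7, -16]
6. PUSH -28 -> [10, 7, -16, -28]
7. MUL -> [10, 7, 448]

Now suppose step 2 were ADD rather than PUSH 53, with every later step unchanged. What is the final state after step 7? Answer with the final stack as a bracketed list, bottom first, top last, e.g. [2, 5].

[-36, 448]

(re-executing from step 2 with the substitution; state before step 2: [10])
2. ADD -> [10]
3. PUSH 46 -> [10, 46]
4. SUB -> [-36]
5. PUSH -16 -> [-36, -16]
6. PUSH -28 -> [-36, -16, -28]
7. MUL -> [-36, 448]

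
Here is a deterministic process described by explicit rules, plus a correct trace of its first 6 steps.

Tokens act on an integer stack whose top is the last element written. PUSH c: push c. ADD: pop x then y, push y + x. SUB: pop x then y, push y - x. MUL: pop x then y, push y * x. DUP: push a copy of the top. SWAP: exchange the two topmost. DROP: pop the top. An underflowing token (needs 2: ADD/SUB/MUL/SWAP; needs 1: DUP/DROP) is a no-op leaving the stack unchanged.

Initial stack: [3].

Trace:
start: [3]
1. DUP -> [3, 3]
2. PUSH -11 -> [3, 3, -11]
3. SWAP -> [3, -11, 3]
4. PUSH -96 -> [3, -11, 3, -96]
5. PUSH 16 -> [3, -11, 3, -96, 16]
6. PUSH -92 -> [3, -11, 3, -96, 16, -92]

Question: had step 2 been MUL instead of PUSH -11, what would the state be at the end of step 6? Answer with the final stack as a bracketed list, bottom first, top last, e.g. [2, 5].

[9, -96, 16, -92]

(re-executing from step 2 with the substitution; state before step 2: [3, 3])
2. MUL -> [9]
3. SWAP -> [9]
4. PUSH -96 -> [9, -96]
5. PUSH 16 -> [9, -96, 16]
6. PUSH -92 -> [9, -96, 16, -92]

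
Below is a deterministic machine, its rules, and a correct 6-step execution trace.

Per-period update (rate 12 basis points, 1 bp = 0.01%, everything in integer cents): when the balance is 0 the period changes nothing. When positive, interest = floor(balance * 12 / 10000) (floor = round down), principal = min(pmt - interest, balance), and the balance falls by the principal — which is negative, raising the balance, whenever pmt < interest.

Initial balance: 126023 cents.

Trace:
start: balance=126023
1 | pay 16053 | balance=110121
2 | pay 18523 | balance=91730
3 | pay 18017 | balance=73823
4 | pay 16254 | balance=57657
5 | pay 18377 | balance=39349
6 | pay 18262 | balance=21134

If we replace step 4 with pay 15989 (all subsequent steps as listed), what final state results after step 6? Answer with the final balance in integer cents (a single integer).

21399

(re-executing from step 4 with the substitution; state before step 4: balance=73823)
4 | pay 15989 | balance=57922
5 | pay 18377 | balance=39614
6 | pay 18262 | balance=21399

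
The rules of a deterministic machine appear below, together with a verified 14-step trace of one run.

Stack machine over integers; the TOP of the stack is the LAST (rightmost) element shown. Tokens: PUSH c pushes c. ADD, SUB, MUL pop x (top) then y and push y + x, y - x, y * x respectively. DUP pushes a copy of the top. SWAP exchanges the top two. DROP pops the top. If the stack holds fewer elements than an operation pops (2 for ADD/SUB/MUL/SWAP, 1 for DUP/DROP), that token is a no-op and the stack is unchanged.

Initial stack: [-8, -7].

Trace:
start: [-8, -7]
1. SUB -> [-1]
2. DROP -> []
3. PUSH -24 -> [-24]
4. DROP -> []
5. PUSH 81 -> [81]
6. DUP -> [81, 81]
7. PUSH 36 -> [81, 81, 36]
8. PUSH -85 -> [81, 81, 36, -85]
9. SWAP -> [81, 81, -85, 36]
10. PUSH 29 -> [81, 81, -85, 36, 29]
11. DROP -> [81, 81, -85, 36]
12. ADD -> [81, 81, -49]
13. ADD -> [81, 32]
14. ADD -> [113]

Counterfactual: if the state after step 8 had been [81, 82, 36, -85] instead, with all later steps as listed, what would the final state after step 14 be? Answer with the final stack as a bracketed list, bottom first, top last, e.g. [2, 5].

state after step 8 := [81, 82, 36, -85]
9. SWAP -> [81, 82, -85, 36]
10. PUSH 29 -> [81, 82, -85, 36, 29]
11. DROP -> [81, 82, -85, 36]
12. ADD -> [81, 82, -49]
13. ADD -> [81, 33]
14. ADD -> [114]

[114]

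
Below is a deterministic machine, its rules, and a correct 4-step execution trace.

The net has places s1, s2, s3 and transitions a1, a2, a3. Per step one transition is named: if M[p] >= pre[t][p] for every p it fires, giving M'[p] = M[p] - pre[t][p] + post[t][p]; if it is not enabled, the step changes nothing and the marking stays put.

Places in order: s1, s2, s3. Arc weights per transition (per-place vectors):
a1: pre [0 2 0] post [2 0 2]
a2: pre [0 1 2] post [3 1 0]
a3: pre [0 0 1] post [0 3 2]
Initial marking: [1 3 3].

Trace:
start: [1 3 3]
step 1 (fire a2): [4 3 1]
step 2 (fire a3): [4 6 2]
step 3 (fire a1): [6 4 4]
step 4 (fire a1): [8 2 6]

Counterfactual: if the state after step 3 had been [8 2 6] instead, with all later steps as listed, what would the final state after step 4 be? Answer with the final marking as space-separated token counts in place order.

10 0 8

state after step 3 := [8 2 6]
step 4 (fire a1): [10 0 8]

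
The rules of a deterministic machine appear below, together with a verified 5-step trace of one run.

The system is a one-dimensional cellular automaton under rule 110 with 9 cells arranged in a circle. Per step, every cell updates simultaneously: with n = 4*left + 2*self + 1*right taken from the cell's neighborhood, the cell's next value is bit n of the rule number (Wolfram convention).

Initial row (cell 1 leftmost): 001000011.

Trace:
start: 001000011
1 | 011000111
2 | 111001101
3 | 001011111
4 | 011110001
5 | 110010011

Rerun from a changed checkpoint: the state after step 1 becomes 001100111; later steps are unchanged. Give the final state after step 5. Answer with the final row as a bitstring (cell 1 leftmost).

110100000

state after step 1 := 001100111
2 | 011101101
3 | 110111111
4 | 011100000
5 | 110100000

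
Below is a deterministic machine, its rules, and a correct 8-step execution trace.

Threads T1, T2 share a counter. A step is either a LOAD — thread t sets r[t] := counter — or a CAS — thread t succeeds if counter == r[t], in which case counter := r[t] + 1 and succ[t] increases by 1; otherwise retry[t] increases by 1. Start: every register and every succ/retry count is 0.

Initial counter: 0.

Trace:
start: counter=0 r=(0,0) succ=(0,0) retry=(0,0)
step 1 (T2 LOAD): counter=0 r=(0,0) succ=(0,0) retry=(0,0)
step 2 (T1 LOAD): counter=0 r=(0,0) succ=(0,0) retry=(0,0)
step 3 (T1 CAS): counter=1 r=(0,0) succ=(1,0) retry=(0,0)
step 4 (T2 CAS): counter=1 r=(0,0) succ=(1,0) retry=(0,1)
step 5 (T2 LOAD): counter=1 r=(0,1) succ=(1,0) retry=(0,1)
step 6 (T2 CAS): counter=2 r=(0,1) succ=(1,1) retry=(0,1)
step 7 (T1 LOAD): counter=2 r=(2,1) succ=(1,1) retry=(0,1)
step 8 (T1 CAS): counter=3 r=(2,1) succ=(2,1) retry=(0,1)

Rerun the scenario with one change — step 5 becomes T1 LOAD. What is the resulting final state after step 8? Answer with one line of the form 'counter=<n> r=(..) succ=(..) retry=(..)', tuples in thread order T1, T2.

counter=2 r=(1,0) succ=(2,0) retry=(0,2)

(re-executing from step 5 with the substitution; state before step 5: counter=1 r=(0,0) succ=(1,0) retry=(0,1))
step 5 (T1 LOAD): counter=1 r=(1,0) succ=(1,0) retry=(0,1)
step 6 (T2 CAS): counter=1 r=(1,0) succ=(1,0) retry=(0,2)
step 7 (T1 LOAD): counter=1 r=(1,0) succ=(1,0) retry=(0,2)
step 8 (T1 CAS): counter=2 r=(1,0) succ=(2,0) retry=(0,2)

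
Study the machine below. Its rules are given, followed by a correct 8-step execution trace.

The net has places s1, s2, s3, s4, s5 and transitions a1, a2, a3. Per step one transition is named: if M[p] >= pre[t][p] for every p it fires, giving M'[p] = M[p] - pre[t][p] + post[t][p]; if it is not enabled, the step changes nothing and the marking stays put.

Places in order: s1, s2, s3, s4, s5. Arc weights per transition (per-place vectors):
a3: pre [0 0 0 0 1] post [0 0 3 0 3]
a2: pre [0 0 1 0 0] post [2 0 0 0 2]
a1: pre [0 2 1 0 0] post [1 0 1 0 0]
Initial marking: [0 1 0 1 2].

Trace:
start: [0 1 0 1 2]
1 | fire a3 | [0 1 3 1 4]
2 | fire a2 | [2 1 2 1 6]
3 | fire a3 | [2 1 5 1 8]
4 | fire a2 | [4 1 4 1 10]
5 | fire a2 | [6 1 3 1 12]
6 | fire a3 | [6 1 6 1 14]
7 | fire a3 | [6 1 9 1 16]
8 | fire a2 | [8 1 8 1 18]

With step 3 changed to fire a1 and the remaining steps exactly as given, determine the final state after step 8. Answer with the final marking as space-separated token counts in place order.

(re-executing from step 3 with the substitution; state before step 3: [2 1 2 1 6])
3 | fire a1 | [2 1 2 1 6]
4 | fire a2 | [4 1 1 1 8]
5 | fire a2 | [6 1 0 1 10]
6 | fire a3 | [6 1 3 1 12]
7 | fire a3 | [6 1 6 1 14]
8 | fire a2 | [8 1 5 1 16]

8 1 5 1 16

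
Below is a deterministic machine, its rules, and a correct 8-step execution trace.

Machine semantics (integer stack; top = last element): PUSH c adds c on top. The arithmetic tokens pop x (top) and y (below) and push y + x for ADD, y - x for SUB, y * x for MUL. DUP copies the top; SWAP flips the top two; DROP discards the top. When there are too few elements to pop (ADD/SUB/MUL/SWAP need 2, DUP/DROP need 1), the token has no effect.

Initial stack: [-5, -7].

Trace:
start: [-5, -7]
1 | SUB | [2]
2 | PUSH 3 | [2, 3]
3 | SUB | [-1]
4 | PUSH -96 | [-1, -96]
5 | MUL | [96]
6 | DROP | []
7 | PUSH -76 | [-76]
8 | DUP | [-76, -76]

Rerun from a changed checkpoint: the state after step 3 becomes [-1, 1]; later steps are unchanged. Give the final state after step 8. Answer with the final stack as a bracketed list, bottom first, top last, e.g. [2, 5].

state after step 3 := [-1, 1]
4 | PUSH -96 | [-1, 1, -96]
5 | MUL | [-1, -96]
6 | DROP | [-1]
7 | PUSH -76 | [-1, -76]
8 | DUP | [-1, -76, -76]

[-1, -76, -76]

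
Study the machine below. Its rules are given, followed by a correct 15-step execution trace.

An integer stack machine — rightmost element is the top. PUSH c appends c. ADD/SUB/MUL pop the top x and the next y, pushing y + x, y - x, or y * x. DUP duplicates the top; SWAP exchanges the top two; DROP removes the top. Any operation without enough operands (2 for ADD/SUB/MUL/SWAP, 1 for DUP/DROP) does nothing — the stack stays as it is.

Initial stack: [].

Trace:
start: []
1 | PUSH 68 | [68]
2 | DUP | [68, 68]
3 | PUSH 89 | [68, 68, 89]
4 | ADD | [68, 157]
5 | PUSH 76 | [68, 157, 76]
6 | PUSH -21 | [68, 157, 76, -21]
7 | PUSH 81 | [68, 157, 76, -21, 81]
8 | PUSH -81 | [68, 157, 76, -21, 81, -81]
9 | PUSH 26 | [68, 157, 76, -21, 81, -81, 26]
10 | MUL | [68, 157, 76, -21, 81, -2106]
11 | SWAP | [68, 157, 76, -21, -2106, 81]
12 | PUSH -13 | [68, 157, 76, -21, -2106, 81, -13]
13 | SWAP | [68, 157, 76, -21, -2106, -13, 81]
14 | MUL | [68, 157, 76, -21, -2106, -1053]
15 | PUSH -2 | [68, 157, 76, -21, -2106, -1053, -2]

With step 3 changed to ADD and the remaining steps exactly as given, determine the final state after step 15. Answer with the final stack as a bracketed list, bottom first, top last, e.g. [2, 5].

(re-executing from step 3 with the substitution; state before step 3: [68, 68])
3 | ADD | [136]
4 | ADD | [136]
5 | PUSH 76 | [136, 76]
6 | PUSH -21 | [136, 76, -21]
7 | PUSH 81 | [136, 76, -21, 81]
8 | PUSH -81 | [136, 76, -21, 81, -81]
9 | PUSH 26 | [136, 76, -21, 81, -81, 26]
10 | MUL | [136, 76, -21, 81, -2106]
11 | SWAP | [136, 76, -21, -2106, 81]
12 | PUSH -13 | [136, 76, -21, -2106, 81, -13]
13 | SWAP | [136, 76, -21, -2106, -13, 81]
14 | MUL | [136, 76, -21, -2106, -1053]
15 | PUSH -2 | [136, 76, -21, -2106, -1053, -2]

[136, 76, -21, -2106, -1053, -2]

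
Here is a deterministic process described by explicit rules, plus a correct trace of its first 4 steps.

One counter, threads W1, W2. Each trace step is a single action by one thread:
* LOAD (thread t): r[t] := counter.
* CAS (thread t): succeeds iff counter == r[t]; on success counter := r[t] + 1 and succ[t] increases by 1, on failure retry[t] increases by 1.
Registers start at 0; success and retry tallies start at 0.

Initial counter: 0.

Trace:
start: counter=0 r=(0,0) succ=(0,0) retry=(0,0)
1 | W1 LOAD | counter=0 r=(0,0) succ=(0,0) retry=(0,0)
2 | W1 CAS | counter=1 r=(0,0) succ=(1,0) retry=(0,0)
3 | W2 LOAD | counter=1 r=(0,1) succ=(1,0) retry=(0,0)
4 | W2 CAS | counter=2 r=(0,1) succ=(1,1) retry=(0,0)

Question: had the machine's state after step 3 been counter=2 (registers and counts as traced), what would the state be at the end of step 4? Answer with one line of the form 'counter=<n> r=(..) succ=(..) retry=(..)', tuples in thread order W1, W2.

counter=2 r=(0,1) succ=(1,0) retry=(0,1)

state after step 3 := counter=2 r=(0,1) succ=(1,0) retry=(0,0)
4 | W2 CAS | counter=2 r=(0,1) succ=(1,0) retry=(0,1)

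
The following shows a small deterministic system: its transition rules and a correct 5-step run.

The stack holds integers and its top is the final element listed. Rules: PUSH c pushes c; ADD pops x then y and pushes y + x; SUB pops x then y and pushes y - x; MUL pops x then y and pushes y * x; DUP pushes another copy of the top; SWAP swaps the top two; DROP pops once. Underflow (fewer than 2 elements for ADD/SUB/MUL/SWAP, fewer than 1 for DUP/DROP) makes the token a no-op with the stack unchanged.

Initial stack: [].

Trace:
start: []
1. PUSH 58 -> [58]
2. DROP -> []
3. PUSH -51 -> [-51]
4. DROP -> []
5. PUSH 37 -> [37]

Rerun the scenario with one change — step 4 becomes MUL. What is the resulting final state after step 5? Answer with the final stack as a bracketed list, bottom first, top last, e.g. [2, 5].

(re-executing from step 4 with the substitution; state before step 4: [-51])
4. MUL -> [-51]
5. PUSH 37 -> [-51, 37]

[-51, 37]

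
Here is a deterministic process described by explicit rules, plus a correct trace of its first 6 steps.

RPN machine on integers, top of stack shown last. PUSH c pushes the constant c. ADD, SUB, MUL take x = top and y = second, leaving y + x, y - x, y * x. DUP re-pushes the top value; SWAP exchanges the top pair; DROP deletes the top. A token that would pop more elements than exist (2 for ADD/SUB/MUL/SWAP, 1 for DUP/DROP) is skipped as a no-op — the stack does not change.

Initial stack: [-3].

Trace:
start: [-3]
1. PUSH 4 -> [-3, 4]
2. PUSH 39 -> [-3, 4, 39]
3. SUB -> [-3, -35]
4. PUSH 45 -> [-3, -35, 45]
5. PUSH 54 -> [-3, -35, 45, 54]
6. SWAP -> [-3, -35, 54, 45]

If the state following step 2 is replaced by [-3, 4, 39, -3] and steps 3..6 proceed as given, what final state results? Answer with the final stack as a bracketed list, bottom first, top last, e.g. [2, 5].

state after step 2 := [-3, 4, 39, -3]
3. SUB -> [-3, 4, 42]
4. PUSH 45 -> [-3, 4, 42, 45]
5. PUSH 54 -> [-3, 4, 42, 45, 54]
6. SWAP -> [-3, 4, 42, 54, 45]

[-3, 4, 42, 54, 45]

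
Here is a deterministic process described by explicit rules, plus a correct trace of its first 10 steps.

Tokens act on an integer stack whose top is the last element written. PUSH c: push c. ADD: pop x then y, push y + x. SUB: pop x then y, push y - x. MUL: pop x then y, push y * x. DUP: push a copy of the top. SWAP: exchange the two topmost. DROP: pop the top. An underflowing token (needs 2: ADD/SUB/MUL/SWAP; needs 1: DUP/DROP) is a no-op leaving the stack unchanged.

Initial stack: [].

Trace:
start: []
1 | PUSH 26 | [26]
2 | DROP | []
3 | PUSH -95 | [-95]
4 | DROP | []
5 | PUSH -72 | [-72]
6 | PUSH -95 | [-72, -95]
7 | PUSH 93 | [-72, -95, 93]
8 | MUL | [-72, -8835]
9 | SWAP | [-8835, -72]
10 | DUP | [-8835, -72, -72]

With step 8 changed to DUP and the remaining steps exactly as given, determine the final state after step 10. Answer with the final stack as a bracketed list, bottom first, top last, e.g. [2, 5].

[-72, -95, 93, 93, 93]

(re-executing from step 8 with the substitution; state before step 8: [-72, -95, 93])
8 | DUP | [-72, -95, 93, 93]
9 | SWAP | [-72, -95, 93, 93]
10 | DUP | [-72, -95, 93, 93, 93]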